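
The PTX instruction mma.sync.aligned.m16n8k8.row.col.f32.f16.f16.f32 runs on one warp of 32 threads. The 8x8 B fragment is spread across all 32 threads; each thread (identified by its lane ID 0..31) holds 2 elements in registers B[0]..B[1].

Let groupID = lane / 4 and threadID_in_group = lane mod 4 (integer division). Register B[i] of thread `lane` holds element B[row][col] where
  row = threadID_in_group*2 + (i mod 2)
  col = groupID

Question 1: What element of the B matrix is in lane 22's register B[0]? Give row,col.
4,5

lane 22->22/4=5, 22 mod 4=2
i=0  r:2·2+0->4  c:5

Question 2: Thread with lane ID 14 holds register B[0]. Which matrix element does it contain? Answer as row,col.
14: gid=3,tid=2
[0] (2*2+0,3) = (4,3)

4,3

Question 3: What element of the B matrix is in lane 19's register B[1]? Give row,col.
7,4

L=19->gid=19>>2=4, tid=19&3=3
[1]->row 3·2+1=7  col gid=4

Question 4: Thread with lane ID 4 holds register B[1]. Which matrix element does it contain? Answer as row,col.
1,1

4: g=1,t=0
[1] (0*2+1,1) = (1,1)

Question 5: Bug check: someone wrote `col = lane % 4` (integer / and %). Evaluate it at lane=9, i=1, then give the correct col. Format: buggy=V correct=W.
buggy=1 correct=2

`lane % 4`[9,1]⇒1
9: gr=2,th=1
[1] (1*2+1,2) = (3,2)
col: 1 vs 2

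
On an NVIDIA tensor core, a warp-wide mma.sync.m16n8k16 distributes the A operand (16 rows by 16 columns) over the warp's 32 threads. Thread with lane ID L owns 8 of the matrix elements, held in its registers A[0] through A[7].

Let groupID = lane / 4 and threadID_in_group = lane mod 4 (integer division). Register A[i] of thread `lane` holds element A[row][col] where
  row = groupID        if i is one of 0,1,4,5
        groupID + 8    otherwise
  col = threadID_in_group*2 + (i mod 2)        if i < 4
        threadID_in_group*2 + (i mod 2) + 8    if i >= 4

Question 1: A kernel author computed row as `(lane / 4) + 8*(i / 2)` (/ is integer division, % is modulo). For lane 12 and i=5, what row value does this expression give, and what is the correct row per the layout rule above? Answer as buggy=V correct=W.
buggy=19 correct=3

`(lane / 4) + 8*(i / 2)`[12,5]⇒19
lane 12⇒12/4=3, 12 mod 4=0
i=5  r:3+0⇒3  c:2·0+1+8⇒9
row: 19 vs 3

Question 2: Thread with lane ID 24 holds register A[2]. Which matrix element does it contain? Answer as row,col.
14,0

24: gid=6,tid=0
[2] (6+8,0*2+0+0) = (14,0)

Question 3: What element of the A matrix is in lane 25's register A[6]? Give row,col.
25: gid=6,tid=1
[6] (6+8,1*2+0+8) = (14,10)

14,10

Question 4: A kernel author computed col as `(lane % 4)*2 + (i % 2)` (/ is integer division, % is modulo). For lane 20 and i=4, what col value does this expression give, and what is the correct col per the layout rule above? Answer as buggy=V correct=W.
`(lane % 4)*2 + (i % 2)`[20,4]⇒0
20: gr=5,th=0
[4] (5+0,0*2+0+8) = (5,8)
col: 0 vs 8

buggy=0 correct=8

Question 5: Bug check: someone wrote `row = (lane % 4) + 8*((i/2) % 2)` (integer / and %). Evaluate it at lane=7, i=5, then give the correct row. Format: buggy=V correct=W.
`(lane % 4) + 8*((i/2) % 2)`[7,5]⇒3
L=7⇒gr=7>>2=1, th=7&3=3
[5]⇒row 1+0=1  col 3·2+1+8=15
row: 3 vs 1

buggy=3 correct=1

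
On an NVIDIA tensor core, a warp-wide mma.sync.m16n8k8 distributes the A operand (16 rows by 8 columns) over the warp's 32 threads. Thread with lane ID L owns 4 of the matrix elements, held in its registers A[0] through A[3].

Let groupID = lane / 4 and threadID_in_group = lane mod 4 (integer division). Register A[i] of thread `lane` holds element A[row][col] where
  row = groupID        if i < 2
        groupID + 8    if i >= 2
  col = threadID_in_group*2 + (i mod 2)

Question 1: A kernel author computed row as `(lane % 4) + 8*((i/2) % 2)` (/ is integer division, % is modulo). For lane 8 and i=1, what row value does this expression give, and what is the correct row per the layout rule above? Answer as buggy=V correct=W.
buggy=0 correct=2

`(lane % 4) + 8*((i/2) % 2)`[8,1]->0
8: g=2,t=0
[1] (2+0,0*2+1) = (2,1)
row: 0 vs 2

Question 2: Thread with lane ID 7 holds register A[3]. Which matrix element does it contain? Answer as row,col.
7: G=1,T=3
[3] (1+8,3*2+1) = (9,7)

9,7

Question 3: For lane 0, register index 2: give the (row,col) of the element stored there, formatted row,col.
8,0

lane 0->0/4=0, 0 mod 4=0
i=2  r:0+8->8  c:2·0+0->0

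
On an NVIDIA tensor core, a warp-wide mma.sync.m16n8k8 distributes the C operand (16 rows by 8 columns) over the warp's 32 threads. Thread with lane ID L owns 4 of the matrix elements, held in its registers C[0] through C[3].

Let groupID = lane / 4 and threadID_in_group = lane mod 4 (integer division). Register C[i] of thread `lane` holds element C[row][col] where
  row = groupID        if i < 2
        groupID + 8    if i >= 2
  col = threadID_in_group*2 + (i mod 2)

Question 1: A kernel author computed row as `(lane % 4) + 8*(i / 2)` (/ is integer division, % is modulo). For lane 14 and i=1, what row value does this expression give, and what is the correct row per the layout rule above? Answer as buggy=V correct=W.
`(lane % 4) + 8*(i / 2)`[14,1]->2
lane 14: gid=3 (14/4), tid=2 (14%4)
i=1: r=3+0=3, c=2*2+1=5
row: 2 vs 3

buggy=2 correct=3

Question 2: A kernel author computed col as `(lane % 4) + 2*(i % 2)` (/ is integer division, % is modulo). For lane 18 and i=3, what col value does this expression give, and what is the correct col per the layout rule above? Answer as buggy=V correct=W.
`(lane % 4) + 2*(i % 2)`[18,3]->4
L=18->gid=18>>2=4, tid=18&3=2
[3]->row 4+8=12  col 2·2+1=5
col: 4 vs 5

buggy=4 correct=5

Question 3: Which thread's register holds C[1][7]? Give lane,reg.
r: 1->gid=1,r8=0  c: 7->tid=3,i&1=1
L=1*4+3=7  i=0*2+1=1

7,1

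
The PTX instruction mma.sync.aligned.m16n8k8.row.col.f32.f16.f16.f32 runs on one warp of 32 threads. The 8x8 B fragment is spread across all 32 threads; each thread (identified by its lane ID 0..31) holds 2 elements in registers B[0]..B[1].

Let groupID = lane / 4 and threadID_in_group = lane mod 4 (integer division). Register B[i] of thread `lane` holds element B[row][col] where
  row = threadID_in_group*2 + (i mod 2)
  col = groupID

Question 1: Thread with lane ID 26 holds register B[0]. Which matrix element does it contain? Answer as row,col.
4,6

lane 26: g=6 (26/4), t=2 (26%4)
i=0: r=2*2+0=4, c=g=6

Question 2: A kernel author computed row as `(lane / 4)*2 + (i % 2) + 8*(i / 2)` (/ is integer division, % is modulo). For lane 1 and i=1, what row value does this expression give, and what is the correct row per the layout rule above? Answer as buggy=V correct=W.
buggy=1 correct=3

`(lane / 4)*2 + (i % 2) + 8*(i / 2)`[1,1]->1
lane 1->1/4=0, 1 mod 4=1
i=1  r:2·1+1->3  c:0
row: 1 vs 3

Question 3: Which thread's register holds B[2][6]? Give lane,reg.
25,0

c=6->g=6  r=2->t=1,b0=0
L=6*4+1=25  i=0=0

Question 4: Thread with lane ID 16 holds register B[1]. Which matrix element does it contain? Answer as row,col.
1,4

lane 16=>16/4=4, 16 mod 4=0
i=1  r:2·0+1=>1  c:4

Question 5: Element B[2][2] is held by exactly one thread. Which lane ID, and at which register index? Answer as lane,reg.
9,0

c=2->g=2  r=2->t=1,b0=0
L=2*4+1=9  i=0=0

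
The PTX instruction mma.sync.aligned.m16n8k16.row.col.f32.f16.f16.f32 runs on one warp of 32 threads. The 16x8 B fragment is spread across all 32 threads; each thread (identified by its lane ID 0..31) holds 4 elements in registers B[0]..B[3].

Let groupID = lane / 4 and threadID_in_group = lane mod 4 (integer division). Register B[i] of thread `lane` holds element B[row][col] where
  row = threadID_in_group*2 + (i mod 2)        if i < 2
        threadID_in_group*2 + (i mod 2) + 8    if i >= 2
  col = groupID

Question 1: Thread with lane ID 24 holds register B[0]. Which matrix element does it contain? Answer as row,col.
L=24->g=24>>2=6, t=24&3=0
[0]->row 0·2+0+0=0  col g=6

0,6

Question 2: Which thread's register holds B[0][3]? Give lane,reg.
c: 3->gid=3  r: 0->r8=0,tid=0,i&1=0
L=3*4+0=12  i=0*2+0=0

12,0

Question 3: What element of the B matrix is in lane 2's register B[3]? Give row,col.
lane 2->2/4=0, 2 mod 4=2
i=3  r:2·2+1+8->13  c:0

13,0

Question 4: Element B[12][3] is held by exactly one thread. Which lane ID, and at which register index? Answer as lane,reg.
14,2

c:3=>grp=3  r:12=>rB=1,tig=2,lo=0
L=3*4+2=14  i=1*2+0=2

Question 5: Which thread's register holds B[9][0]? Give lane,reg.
c:0=>grp=0  r:9=>rB=1,tig=0,lo=1
L=0*4+0=0  i=1*2+1=3

0,3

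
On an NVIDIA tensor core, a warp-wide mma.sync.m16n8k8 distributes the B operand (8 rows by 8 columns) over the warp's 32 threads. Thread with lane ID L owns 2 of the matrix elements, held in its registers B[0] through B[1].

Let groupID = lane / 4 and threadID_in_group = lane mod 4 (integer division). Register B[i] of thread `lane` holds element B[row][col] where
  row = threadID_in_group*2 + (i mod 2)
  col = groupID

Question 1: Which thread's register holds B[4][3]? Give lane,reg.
14,0

c=3⇒gr=3  r=4⇒th=2,odd=0
L=3*4+2=14  i=0=0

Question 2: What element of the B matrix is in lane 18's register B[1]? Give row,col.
5,4

L=18→G=18>>2=4, T=18&3=2
[1]→row 2·2+1=5  col G=4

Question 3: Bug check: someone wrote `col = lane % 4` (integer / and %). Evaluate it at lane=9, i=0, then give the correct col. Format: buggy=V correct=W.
buggy=1 correct=2

`lane % 4`[9,0]→1
lane 9→9/4=2, 9 mod 4=1
i=0  r:2·1+0→2  c:2
col: 1 vs 2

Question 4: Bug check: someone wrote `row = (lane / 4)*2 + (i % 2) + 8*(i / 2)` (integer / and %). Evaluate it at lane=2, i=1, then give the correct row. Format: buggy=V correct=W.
buggy=1 correct=5

`(lane / 4)*2 + (i % 2) + 8*(i / 2)`[2,1]->1
L=2->gid=2>>2=0, tid=2&3=2
[1]->row 2·2+1=5  col gid=0
row: 1 vs 5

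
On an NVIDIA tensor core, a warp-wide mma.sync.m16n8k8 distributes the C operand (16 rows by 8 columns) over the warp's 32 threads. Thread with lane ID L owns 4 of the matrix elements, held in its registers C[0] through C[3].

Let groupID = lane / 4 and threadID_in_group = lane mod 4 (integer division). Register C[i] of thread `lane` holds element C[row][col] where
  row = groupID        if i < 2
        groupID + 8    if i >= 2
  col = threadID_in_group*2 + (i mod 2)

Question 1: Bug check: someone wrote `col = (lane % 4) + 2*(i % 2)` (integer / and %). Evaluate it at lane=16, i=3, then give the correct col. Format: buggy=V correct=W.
buggy=2 correct=1

`(lane % 4) + 2*(i % 2)`[16,3]->2
lane 16: gid=4 (16/4), tid=0 (16%4)
i=3: r=4+8=12, c=0*2+1=1
col: 2 vs 1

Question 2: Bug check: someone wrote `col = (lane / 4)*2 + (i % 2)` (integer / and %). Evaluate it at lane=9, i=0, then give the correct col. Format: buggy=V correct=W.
buggy=4 correct=2

`(lane / 4)*2 + (i % 2)`[9,0]⇒4
9: gr=2,th=1
[0] (2+0,1*2+0) = (2,2)
col: 4 vs 2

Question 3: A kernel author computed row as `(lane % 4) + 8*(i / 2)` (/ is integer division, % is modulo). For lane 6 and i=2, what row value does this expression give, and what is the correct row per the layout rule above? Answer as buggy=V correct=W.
buggy=10 correct=9

`(lane % 4) + 8*(i / 2)`[6,2]=>10
lane 6=>6/4=1, 6 mod 4=2
i=2  r:1+8=>9  c:2·2+0=>4
row: 10 vs 9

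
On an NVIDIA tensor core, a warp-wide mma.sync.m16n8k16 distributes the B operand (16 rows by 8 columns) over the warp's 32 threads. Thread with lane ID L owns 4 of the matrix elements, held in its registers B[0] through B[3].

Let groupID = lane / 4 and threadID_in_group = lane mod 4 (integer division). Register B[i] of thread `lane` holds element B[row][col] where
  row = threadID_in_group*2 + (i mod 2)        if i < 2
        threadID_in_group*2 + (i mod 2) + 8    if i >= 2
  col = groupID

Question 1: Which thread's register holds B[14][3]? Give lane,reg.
c=3→G=3  r=14→rhi=1,T=3,p=0
L=3*4+3=15  i=1*2+0=2

15,2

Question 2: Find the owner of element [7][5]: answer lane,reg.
c=5->g=5  r=7->rb=0,t=3,b0=1
L=5*4+3=23  i=0*2+1=1

23,1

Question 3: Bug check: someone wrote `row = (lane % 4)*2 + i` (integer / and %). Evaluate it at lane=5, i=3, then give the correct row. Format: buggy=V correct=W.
`(lane % 4)*2 + i`[5,3]->5
lane 5->5/4=1, 5 mod 4=1
i=3  r:2·1+1+8->11  c:1
row: 5 vs 11

buggy=5 correct=11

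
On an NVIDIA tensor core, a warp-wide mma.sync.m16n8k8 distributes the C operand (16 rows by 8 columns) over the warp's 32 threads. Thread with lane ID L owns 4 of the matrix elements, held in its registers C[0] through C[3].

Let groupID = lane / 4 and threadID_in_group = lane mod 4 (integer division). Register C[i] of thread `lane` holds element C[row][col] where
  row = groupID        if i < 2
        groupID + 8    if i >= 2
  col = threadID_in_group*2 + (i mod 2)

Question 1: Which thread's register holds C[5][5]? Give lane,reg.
r=5⇒gr=5,Rb=0  c=5⇒th=2,odd=1
L=5*4+2=22  i=0*2+1=1

22,1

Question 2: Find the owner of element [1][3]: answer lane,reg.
r=1→G=1,rhi=0  c=3→T=1,p=1
L=1*4+1=5  i=0*2+1=1

5,1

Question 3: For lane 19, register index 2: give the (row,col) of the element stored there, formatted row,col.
12,6

L=19->g=19>>2=4, t=19&3=3
[2]->row 4+8=12  col 3·2+0=6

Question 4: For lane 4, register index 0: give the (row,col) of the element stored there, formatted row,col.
lane 4⇒4/4=1, 4 mod 4=0
i=0  r:1+0⇒1  c:2·0+0⇒0

1,0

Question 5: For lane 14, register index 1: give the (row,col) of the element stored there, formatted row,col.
lane 14: gid=3 (14/4), tid=2 (14%4)
i=1: r=3+0=3, c=2*2+1=5

3,5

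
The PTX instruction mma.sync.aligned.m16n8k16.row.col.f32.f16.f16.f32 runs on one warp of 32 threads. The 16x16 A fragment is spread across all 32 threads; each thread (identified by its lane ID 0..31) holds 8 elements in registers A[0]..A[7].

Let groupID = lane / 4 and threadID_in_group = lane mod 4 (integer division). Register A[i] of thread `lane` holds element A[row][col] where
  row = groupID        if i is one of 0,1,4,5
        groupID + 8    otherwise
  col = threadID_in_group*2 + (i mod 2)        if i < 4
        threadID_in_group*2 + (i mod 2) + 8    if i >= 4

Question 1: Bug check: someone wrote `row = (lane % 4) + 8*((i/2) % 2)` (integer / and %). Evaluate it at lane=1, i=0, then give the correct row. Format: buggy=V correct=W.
buggy=1 correct=0

`(lane % 4) + 8*((i/2) % 2)`[1,0]->1
L=1->gid=1>>2=0, tid=1&3=1
[0]->row 0+0=0  col 1·2+0+0=2
row: 1 vs 0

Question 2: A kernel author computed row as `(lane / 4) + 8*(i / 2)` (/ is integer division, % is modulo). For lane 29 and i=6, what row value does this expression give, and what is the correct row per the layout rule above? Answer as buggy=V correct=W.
buggy=31 correct=15

`(lane / 4) + 8*(i / 2)`[29,6]=>31
lane 29=>29/4=7, 29 mod 4=1
i=6  r:7+8=>15  c:2·1+0+8=>10
row: 31 vs 15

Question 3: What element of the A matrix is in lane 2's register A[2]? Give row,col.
2: G=0,T=2
[2] (0+8,2*2+0+0) = (8,4)

8,4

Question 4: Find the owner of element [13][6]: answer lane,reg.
23,2

r=13->g=5,rb=1  c=6->cb=0,t=3,b0=0
L=5*4+3=23  i=0*4+1*2+0=2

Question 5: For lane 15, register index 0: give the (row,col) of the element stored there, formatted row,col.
3,6

lane 15->15/4=3, 15 mod 4=3
i=0  r:3+0->3  c:2·3+0+0->6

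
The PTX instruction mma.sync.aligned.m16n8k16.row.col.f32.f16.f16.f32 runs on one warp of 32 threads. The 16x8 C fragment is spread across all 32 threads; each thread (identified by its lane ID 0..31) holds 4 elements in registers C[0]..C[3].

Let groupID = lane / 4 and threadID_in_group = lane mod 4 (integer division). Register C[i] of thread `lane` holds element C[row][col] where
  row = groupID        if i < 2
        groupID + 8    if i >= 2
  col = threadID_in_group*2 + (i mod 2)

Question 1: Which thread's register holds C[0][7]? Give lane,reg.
3,1

r=0->g=0,rb=0  c=7->t=3,b0=1
L=0*4+3=3  i=0*2+1=1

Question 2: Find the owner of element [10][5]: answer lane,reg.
r:10=>grp=2,rB=1  c:5=>tig=2,lo=1
L=2*4+2=10  i=1*2+1=3

10,3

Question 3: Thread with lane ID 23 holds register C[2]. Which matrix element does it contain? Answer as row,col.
L=23->gid=23>>2=5, tid=23&3=3
[2]->row 5+8=13  col 3·2+0=6

13,6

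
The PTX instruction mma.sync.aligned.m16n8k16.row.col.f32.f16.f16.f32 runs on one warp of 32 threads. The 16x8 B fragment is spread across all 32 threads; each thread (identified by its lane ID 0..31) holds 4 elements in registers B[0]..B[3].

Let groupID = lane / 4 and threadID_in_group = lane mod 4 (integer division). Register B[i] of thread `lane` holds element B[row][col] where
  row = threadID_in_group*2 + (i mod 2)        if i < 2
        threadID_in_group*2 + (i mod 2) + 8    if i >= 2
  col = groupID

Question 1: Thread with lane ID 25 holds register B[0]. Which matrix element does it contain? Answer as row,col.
lane 25→25/4=6, 25 mod 4=1
i=0  r:2·1+0+0→2  c:6

2,6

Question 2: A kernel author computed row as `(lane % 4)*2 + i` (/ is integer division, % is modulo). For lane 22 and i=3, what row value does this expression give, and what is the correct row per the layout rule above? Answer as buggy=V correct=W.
`(lane % 4)*2 + i`[22,3]=>7
L=22=>grp=22>>2=5, tig=22&3=2
[3]=>row 2·2+1+8=13  col grp=5
row: 7 vs 13

buggy=7 correct=13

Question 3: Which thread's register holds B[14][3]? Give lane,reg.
15,2

c=3→G=3  r=14→rhi=1,T=3,p=0
L=3*4+3=15  i=1*2+0=2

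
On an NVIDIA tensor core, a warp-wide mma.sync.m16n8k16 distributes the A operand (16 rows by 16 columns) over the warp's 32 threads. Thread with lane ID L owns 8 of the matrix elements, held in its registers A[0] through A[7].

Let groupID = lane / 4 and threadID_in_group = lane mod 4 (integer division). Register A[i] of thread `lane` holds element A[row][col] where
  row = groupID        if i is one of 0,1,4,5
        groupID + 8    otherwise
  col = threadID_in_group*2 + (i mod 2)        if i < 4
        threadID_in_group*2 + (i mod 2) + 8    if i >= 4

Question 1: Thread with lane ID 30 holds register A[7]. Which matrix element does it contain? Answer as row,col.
15,13

30: grp=7,tig=2
[7] (7+8,2*2+1+8) = (15,13)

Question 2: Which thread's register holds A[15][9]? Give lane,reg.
28,7

r=15→G=7,rhi=1  c=9→chi=1,T=0,p=1
L=7*4+0=28  i=1*4+1*2+1=7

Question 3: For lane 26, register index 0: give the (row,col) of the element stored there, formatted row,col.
lane 26=>26/4=6, 26 mod 4=2
i=0  r:6+0=>6  c:2·2+0+0=>4

6,4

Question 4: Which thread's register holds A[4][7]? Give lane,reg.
r: 4->gid=4,r8=0  c: 7->c8=0,tid=3,i&1=1
L=4*4+3=19  i=0*4+0*2+1=1

19,1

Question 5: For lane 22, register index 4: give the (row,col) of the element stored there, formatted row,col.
L=22→G=22>>2=5, T=22&3=2
[4]→row 5+0=5  col 2·2+0+8=12

5,12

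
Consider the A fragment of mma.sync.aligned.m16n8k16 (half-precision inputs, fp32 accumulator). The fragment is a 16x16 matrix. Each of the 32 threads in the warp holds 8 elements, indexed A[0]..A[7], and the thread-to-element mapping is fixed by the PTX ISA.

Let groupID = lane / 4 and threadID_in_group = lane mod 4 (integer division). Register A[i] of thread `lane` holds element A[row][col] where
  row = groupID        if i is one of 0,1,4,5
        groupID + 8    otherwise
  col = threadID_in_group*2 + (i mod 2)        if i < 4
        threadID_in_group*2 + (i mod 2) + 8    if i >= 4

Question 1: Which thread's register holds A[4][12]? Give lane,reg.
18,4

r=4→G=4,rhi=0  c=12→chi=1,T=2,p=0
L=4*4+2=18  i=1*4+0*2+0=4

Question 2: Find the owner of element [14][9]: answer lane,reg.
r=14→G=6,rhi=1  c=9→chi=1,T=0,p=1
L=6*4+0=24  i=1*4+1*2+1=7

24,7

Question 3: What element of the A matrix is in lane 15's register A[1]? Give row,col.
3,7

lane 15: gid=3 (15/4), tid=3 (15%4)
i=1: r=3+0=3, c=3*2+1+0=7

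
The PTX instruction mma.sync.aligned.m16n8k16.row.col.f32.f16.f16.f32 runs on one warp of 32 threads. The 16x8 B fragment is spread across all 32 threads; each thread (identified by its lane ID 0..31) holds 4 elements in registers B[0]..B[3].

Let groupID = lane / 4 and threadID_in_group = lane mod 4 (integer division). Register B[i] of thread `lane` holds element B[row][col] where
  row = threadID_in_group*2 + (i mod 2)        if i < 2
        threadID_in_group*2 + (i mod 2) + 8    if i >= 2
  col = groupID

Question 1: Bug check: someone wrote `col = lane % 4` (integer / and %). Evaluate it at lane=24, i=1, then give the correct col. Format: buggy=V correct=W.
buggy=0 correct=6

`lane % 4`[24,1]⇒0
24: gr=6,th=0
[1] (0*2+1+0,6) = (1,6)
col: 0 vs 6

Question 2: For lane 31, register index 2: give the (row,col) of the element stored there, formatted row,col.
lane 31->31/4=7, 31 mod 4=3
i=2  r:2·3+0+8->14  c:7

14,7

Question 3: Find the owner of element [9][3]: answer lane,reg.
c:3=>grp=3  r:9=>rB=1,tig=0,lo=1
L=3*4+0=12  i=1*2+1=3

12,3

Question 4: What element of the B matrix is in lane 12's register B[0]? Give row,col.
0,3

lane 12->12/4=3, 12 mod 4=0
i=0  r:2·0+0+0->0  c:3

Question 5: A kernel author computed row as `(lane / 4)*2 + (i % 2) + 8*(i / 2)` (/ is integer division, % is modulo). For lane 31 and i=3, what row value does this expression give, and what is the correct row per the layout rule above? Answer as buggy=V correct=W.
buggy=23 correct=15

`(lane / 4)*2 + (i % 2) + 8*(i / 2)`[31,3]->23
L=31->gid=31>>2=7, tid=31&3=3
[3]->row 3·2+1+8=15  col gid=7
row: 23 vs 15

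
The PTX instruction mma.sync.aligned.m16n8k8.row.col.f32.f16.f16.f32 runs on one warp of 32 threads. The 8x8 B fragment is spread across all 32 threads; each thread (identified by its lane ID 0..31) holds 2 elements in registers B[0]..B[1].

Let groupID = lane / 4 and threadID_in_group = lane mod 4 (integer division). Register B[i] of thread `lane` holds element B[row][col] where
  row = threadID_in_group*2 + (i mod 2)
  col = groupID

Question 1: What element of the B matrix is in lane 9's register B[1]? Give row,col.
lane 9=>9/4=2, 9 mod 4=1
i=1  r:2·1+1=>3  c:2

3,2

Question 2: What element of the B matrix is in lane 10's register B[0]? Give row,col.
4,2

10: g=2,t=2
[0] (2*2+0,2) = (4,2)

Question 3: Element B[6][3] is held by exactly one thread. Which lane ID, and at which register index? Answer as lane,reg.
c=3->g=3  r=6->t=3,b0=0
L=3*4+3=15  i=0=0

15,0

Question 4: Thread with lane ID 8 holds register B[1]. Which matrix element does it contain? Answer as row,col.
lane 8->8/4=2, 8 mod 4=0
i=1  r:2·0+1->1  c:2

1,2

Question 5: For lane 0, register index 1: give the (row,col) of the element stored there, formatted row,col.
lane 0: gid=0 (0/4), tid=0 (0%4)
i=1: r=0*2+1=1, c=gid=0

1,0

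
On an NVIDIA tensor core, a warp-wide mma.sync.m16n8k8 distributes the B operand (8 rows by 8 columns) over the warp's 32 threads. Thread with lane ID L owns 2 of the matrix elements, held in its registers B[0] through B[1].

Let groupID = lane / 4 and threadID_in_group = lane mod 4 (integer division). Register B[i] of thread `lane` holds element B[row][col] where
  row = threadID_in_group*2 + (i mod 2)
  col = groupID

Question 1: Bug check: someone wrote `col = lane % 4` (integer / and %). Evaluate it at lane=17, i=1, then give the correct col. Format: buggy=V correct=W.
buggy=1 correct=4

`lane % 4`[17,1]->1
L=17->gid=17>>2=4, tid=17&3=1
[1]->row 1·2+1=3  col gid=4
col: 1 vs 4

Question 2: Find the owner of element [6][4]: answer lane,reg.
19,0

c=4→G=4  r=6→T=3,p=0
L=4*4+3=19  i=0=0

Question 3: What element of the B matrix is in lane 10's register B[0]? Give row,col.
lane 10->10/4=2, 10 mod 4=2
i=0  r:2·2+0->4  c:2

4,2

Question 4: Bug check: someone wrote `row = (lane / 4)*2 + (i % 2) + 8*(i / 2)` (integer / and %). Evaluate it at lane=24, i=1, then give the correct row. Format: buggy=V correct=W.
buggy=13 correct=1

`(lane / 4)*2 + (i % 2) + 8*(i / 2)`[24,1]->13
24: g=6,t=0
[1] (0*2+1,6) = (1,6)
row: 13 vs 1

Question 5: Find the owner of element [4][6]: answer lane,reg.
c:6=>grp=6  r:4=>tig=2,lo=0
L=6*4+2=26  i=0=0

26,0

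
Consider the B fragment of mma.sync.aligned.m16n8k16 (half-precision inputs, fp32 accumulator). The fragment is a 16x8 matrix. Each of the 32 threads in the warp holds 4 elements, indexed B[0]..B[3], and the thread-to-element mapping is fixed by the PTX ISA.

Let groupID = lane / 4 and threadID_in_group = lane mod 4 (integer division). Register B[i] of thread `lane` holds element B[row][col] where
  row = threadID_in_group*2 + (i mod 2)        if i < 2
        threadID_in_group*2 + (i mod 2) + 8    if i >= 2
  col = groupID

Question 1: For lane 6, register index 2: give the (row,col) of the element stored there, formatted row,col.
12,1

6: gr=1,th=2
[2] (2*2+0+8,1) = (12,1)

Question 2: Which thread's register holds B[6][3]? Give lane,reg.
c=3->g=3  r=6->rb=0,t=3,b0=0
L=3*4+3=15  i=0*2+0=0

15,0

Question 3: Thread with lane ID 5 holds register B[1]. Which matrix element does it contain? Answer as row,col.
3,1

lane 5->5/4=1, 5 mod 4=1
i=1  r:2·1+1+0->3  c:1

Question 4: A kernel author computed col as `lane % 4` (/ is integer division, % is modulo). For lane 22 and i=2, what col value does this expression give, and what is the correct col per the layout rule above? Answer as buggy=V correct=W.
buggy=2 correct=5

`lane % 4`[22,2]->2
22: gid=5,tid=2
[2] (2*2+0+8,5) = (12,5)
col: 2 vs 5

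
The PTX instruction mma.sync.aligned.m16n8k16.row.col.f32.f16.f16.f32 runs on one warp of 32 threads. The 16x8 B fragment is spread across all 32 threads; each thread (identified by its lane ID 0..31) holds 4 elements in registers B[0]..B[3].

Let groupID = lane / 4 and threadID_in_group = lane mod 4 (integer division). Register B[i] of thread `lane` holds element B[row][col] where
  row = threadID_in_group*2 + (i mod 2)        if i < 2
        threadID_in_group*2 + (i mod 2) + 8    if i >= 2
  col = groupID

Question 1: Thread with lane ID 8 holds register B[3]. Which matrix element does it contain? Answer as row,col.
lane 8: grp=2 (8/4), tig=0 (8%4)
i=3: r=0*2+1+8=9, c=grp=2

9,2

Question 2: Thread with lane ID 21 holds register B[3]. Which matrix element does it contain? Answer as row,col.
11,5

lane 21: gid=5 (21/4), tid=1 (21%4)
i=3: r=1*2+1+8=11, c=gid=5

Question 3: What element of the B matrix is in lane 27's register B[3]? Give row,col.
15,6

lane 27⇒27/4=6, 27 mod 4=3
i=3  r:2·3+1+8⇒15  c:6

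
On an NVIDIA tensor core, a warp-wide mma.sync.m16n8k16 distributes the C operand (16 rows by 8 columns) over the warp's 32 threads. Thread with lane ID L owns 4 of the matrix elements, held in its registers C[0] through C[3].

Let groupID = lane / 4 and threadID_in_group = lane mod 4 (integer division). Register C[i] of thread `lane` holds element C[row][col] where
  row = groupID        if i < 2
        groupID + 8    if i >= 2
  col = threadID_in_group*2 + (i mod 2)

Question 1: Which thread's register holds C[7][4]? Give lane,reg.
r=7⇒gr=7,Rb=0  c=4⇒th=2,odd=0
L=7*4+2=30  i=0*2+0=0

30,0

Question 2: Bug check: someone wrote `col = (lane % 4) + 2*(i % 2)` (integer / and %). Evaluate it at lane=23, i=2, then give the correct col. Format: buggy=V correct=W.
buggy=3 correct=6

`(lane % 4) + 2*(i % 2)`[23,2]→3
23: G=5,T=3
[2] (5+8,3*2+0) = (13,6)
col: 3 vs 6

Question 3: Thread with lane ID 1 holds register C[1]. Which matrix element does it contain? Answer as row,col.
1: g=0,t=1
[1] (0+0,1*2+1) = (0,3)

0,3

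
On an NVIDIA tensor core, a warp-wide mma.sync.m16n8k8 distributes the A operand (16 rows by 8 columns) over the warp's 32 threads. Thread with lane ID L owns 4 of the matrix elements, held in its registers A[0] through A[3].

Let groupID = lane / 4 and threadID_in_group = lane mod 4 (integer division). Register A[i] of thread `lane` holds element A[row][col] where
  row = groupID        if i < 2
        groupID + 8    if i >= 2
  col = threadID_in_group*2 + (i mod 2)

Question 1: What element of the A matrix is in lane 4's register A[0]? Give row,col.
1,0

L=4->gid=4>>2=1, tid=4&3=0
[0]->row 1+0=1  col 0·2+0=0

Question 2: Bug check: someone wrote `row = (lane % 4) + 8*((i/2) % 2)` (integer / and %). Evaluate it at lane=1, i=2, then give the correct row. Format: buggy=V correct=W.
buggy=9 correct=8

`(lane % 4) + 8*((i/2) % 2)`[1,2]->9
lane 1->1/4=0, 1 mod 4=1
i=2  r:0+8->8  c:2·1+0->2
row: 9 vs 8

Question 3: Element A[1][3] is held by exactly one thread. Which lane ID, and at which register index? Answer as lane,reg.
5,1

r=1→G=1,rhi=0  c=3→T=1,p=1
L=1*4+1=5  i=0*2+1=1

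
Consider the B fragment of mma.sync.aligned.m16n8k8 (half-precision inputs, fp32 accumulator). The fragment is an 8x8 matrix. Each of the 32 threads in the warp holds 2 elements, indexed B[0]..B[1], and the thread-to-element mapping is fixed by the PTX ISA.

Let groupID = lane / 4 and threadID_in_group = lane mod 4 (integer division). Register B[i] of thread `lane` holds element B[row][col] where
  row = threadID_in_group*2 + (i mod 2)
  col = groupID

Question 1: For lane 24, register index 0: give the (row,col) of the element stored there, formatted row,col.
0,6

L=24->g=24>>2=6, t=24&3=0
[0]->row 0·2+0=0  col g=6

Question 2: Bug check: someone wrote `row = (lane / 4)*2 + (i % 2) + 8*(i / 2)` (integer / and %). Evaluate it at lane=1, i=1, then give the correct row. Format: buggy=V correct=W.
`(lane / 4)*2 + (i % 2) + 8*(i / 2)`[1,1]⇒1
1: gr=0,th=1
[1] (1*2+1,0) = (3,0)
row: 1 vs 3

buggy=1 correct=3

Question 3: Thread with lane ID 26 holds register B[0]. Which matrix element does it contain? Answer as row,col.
4,6

26: grp=6,tig=2
[0] (2*2+0,6) = (4,6)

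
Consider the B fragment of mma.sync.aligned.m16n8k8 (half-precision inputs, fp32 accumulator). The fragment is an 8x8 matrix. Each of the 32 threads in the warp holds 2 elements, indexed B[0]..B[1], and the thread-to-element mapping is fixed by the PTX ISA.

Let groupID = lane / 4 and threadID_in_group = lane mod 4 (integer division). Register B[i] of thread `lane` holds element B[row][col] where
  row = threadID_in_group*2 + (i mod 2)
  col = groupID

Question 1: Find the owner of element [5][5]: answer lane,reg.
22,1

c:5=>grp=5  r:5=>tig=2,lo=1
L=5*4+2=22  i=1=1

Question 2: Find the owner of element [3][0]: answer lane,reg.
c=0->g=0  r=3->t=1,b0=1
L=0*4+1=1  i=1=1

1,1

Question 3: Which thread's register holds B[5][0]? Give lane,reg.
2,1

c=0->g=0  r=5->t=2,b0=1
L=0*4+2=2  i=1=1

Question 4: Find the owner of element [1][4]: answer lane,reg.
16,1

c=4→G=4  r=1→T=0,p=1
L=4*4+0=16  i=1=1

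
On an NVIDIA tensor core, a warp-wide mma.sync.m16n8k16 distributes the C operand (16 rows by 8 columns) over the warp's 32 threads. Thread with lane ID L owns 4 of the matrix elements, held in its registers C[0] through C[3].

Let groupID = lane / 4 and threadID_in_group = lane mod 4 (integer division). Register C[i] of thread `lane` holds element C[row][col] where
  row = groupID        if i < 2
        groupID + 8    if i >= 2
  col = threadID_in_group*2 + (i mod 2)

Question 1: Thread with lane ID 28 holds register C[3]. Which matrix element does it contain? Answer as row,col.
15,1

lane 28->28/4=7, 28 mod 4=0
i=3  r:7+8->15  c:2·0+1->1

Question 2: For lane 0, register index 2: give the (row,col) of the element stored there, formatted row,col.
lane 0→0/4=0, 0 mod 4=0
i=2  r:0+8→8  c:2·0+0→0

8,0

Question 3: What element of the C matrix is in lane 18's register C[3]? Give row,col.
L=18=>grp=18>>2=4, tig=18&3=2
[3]=>row 4+8=12  col 2·2+1=5

12,5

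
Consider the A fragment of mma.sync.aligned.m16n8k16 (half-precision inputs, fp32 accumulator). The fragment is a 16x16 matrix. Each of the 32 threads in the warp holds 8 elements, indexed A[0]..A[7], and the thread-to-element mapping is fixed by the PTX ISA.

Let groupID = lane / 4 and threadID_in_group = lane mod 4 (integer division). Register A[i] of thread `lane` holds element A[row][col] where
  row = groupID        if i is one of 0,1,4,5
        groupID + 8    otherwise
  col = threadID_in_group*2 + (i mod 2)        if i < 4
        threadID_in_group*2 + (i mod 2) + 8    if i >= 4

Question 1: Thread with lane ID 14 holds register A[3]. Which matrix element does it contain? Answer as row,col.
lane 14: G=3 (14/4), T=2 (14%4)
i=3: r=3+8=11, c=2*2+1+0=5

11,5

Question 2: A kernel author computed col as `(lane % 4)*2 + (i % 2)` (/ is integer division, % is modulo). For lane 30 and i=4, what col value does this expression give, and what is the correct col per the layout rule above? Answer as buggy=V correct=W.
`(lane % 4)*2 + (i % 2)`[30,4]->4
L=30->gid=30>>2=7, tid=30&3=2
[4]->row 7+0=7  col 2·2+0+8=12
col: 4 vs 12

buggy=4 correct=12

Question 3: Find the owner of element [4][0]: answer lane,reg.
r: 4->gid=4,r8=0  c: 0->c8=0,tid=0,i&1=0
L=4*4+0=16  i=0*4+0*2+0=0

16,0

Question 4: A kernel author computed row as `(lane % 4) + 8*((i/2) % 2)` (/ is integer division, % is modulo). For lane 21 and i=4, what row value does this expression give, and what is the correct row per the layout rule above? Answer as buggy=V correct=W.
`(lane % 4) + 8*((i/2) % 2)`[21,4]→1
L=21→G=21>>2=5, T=21&3=1
[4]→row 5+0=5  col 1·2+0+8=10
row: 1 vs 5

buggy=1 correct=5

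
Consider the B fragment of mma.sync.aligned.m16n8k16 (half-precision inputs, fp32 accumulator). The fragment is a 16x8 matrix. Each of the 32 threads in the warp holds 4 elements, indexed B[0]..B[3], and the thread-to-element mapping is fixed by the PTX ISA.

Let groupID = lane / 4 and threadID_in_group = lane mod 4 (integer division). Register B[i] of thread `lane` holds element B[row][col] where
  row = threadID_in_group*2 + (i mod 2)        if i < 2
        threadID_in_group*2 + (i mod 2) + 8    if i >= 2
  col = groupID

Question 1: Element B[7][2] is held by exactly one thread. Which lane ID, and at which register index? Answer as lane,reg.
11,1

c=2→G=2  r=7→rhi=0,T=3,p=1
L=2*4+3=11  i=0*2+1=1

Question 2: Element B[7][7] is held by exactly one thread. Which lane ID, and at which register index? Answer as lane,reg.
31,1

c=7⇒gr=7  r=7⇒Rb=0,th=3,odd=1
L=7*4+3=31  i=0*2+1=1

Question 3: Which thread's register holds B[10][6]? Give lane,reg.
25,2

c=6→G=6  r=10→rhi=1,T=1,p=0
L=6*4+1=25  i=1*2+0=2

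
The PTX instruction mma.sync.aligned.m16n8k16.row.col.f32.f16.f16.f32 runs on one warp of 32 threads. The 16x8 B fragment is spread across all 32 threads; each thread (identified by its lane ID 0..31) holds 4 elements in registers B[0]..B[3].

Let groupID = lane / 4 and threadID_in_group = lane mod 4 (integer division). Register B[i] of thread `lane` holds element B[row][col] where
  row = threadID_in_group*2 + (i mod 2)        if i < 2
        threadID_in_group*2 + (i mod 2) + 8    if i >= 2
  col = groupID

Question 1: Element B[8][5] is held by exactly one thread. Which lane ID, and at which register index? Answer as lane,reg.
c:5=>grp=5  r:8=>rB=1,tig=0,lo=0
L=5*4+0=20  i=1*2+0=2

20,2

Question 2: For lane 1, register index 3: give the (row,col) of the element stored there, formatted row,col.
lane 1: gr=0 (1/4), th=1 (1%4)
i=3: r=1*2+1+8=11, c=gr=0

11,0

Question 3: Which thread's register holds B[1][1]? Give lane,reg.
4,1

c=1->g=1  r=1->rb=0,t=0,b0=1
L=1*4+0=4  i=0*2+1=1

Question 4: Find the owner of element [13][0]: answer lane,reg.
2,3

c:0=>grp=0  r:13=>rB=1,tig=2,lo=1
L=0*4+2=2  i=1*2+1=3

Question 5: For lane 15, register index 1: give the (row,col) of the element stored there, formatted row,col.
7,3

lane 15: g=3 (15/4), t=3 (15%4)
i=1: r=3*2+1+0=7, c=g=3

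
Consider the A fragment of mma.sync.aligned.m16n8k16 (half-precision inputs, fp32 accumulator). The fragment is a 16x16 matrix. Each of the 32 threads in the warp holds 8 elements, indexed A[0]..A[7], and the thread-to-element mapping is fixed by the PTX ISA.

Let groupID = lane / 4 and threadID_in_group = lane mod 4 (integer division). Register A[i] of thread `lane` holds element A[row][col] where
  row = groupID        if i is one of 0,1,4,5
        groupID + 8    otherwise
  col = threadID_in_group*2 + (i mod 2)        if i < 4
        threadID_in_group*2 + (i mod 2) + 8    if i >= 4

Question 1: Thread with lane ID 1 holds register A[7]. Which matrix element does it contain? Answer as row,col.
8,11

lane 1: G=0 (1/4), T=1 (1%4)
i=7: r=0+8=8, c=1*2+1+8=11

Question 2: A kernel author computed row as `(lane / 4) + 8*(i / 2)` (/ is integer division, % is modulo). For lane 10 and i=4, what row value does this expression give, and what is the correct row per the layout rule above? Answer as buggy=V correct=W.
`(lane / 4) + 8*(i / 2)`[10,4]->18
10: gid=2,tid=2
[4] (2+0,2*2+0+8) = (2,12)
row: 18 vs 2

buggy=18 correct=2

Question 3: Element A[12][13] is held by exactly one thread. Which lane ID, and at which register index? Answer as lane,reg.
r: 12->gid=4,r8=1  c: 13->c8=1,tid=2,i&1=1
L=4*4+2=18  i=1*4+1*2+1=7

18,7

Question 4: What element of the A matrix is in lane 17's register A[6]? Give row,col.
L=17⇒gr=17>>2=4, th=17&3=1
[6]⇒row 4+8=12  col 1·2+0+8=10

12,10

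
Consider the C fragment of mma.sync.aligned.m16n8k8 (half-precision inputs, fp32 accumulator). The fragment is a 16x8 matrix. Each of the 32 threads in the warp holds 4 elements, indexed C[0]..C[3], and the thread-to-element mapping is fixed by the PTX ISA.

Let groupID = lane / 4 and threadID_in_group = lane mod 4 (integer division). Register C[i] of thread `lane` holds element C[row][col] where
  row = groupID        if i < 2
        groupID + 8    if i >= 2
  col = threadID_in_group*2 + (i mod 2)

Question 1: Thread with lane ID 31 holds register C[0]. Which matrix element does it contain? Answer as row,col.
lane 31: gr=7 (31/4), th=3 (31%4)
i=0: r=7+0=7, c=3*2+0=6

7,6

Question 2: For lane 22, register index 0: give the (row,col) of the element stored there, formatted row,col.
lane 22: G=5 (22/4), T=2 (22%4)
i=0: r=5+0=5, c=2*2+0=4

5,4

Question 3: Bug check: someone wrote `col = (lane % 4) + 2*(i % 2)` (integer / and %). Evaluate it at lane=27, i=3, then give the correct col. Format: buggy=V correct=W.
`(lane % 4) + 2*(i % 2)`[27,3]->5
27: g=6,t=3
[3] (6+8,3*2+1) = (14,7)
col: 5 vs 7

buggy=5 correct=7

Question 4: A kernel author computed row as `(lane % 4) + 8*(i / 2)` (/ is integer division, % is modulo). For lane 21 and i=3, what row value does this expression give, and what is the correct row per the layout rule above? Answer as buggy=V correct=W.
buggy=9 correct=13

`(lane % 4) + 8*(i / 2)`[21,3]=>9
lane 21: grp=5 (21/4), tig=1 (21%4)
i=3: r=5+8=13, c=1*2+1=3
row: 9 vs 13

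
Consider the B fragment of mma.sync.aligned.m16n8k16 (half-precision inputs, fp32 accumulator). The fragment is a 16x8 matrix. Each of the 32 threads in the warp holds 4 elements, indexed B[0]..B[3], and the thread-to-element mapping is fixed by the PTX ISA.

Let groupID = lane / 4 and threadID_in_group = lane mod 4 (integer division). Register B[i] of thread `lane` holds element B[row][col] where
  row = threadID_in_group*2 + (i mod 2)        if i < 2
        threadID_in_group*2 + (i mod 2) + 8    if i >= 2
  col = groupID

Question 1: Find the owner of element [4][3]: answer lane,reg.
c:3=>grp=3  r:4=>rB=0,tig=2,lo=0
L=3*4+2=14  i=0*2+0=0

14,0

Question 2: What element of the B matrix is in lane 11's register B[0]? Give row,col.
11: G=2,T=3
[0] (3*2+0+0,2) = (6,2)

6,2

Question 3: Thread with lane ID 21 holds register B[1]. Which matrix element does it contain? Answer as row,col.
3,5

lane 21→21/4=5, 21 mod 4=1
i=1  r:2·1+1+0→3  c:5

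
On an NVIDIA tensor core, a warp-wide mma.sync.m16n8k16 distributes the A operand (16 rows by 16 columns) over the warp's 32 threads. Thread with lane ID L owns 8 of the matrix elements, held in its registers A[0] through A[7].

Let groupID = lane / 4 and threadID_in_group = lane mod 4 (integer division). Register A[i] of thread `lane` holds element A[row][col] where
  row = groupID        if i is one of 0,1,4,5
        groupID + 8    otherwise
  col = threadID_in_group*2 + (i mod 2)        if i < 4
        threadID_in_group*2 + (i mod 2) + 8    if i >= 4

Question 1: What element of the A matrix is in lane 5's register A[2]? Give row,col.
9,2

lane 5: grp=1 (5/4), tig=1 (5%4)
i=2: r=1+8=9, c=1*2+0+0=2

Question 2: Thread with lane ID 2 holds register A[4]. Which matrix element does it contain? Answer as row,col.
lane 2=>2/4=0, 2 mod 4=2
i=4  r:0+0=>0  c:2·2+0+8=>12

0,12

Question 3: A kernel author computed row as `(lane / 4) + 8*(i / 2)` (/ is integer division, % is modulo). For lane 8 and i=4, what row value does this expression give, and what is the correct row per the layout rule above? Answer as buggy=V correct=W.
`(lane / 4) + 8*(i / 2)`[8,4]->18
L=8->gid=8>>2=2, tid=8&3=0
[4]->row 2+0=2  col 0·2+0+8=8
row: 18 vs 2

buggy=18 correct=2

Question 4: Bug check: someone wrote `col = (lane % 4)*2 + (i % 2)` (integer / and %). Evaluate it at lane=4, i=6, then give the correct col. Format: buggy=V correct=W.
`(lane % 4)*2 + (i % 2)`[4,6]->0
L=4->gid=4>>2=1, tid=4&3=0
[6]->row 1+8=9  col 0·2+0+8=8
col: 0 vs 8

buggy=0 correct=8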